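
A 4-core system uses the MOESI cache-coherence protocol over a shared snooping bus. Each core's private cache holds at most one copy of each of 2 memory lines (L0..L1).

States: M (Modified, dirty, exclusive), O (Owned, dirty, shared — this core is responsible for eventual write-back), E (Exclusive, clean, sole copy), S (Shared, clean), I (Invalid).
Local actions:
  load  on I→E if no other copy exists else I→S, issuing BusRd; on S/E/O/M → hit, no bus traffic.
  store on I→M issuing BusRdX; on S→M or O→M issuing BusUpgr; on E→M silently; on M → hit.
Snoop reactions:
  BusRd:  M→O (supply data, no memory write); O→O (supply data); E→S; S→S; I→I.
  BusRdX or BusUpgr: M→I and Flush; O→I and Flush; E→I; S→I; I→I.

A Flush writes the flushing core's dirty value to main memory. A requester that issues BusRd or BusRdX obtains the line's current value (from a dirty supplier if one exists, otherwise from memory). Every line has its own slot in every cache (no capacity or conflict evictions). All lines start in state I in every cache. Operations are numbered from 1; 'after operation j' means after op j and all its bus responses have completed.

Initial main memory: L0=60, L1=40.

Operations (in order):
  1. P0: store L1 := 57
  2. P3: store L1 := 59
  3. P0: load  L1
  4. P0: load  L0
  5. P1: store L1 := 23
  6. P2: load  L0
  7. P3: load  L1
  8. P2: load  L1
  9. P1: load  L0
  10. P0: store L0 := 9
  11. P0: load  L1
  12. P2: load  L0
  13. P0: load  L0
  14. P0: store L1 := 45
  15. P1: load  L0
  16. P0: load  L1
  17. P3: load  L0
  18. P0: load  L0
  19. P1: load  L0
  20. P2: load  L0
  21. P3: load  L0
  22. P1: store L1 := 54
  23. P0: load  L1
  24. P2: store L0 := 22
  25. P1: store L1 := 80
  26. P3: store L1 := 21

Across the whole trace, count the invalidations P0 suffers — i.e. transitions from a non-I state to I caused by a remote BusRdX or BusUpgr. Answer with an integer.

1. P0: store L1 := 57  bus=[BusRdX]  L1: P0=M P1=I P2=I P3=I  mem[L1]=40
2. P3: store L1 := 59  bus=[BusRdX,Flush]  L1: P0=I P1=I P2=I P3=M  mem[L1]=57
3. P0: load  L1  bus=[BusRd]  L1: P0=S P1=I P2=I P3=O  mem[L1]=57
4. P0: load  L0  bus=[BusRd]  L0: P0=E P1=I P2=I P3=I  mem[L0]=60
5. P1: store L1 := 23  bus=[BusRdX,Flush]  L1: P0=I P1=M P2=I P3=I  mem[L1]=59
6. P2: load  L0  bus=[BusRd]  L0: P0=S P1=I P2=S P3=I  mem[L0]=60
7. P3: load  L1  bus=[BusRd]  L1: P0=I P1=O P2=I P3=S  mem[L1]=59
8. P2: load  L1  bus=[BusRd]  L1: P0=I P1=O P2=S P3=S  mem[L1]=59
9. P1: load  L0  bus=[BusRd]  L0: P0=S P1=S P2=S P3=I  mem[L0]=60
10. P0: store L0 := 9  bus=[BusUpgr]  L0: P0=M P1=I P2=I P3=I  mem[L0]=60
11. P0: load  L1  bus=[BusRd]  L1: P0=S P1=O P2=S P3=S  mem[L1]=59
12. P2: load  L0  bus=[BusRd]  L0: P0=O P1=I P2=S P3=I  mem[L0]=60
13. P0: load  L0  bus=[-]  L0: P0=O P1=I P2=S P3=I  mem[L0]=60
14. P0: store L1 := 45  bus=[BusUpgr,Flush]  L1: P0=M P1=I P2=I P3=I  mem[L1]=23
15. P1: load  L0  bus=[BusRd]  L0: P0=O P1=S P2=S P3=I  mem[L0]=60
16. P0: load  L1  bus=[-]  L1: P0=M P1=I P2=I P3=I  mem[L1]=23
17. P3: load  L0  bus=[BusRd]  L0: P0=O P1=S P2=S P3=S  mem[L0]=60
18. P0: load  L0  bus=[-]  L0: P0=O P1=S P2=S P3=S  mem[L0]=60
19. P1: load  L0  bus=[-]  L0: P0=O P1=S P2=S P3=S  mem[L0]=60
20. P2: load  L0  bus=[-]  L0: P0=O P1=S P2=S P3=S  mem[L0]=60
21. P3: load  L0  bus=[-]  L0: P0=O P1=S P2=S P3=S  mem[L0]=60
22. P1: store L1 := 54  bus=[BusRdX,Flush]  L1: P0=I P1=M P2=I P3=I  mem[L1]=45
23. P0: load  L1  bus=[BusRd]  L1: P0=S P1=O P2=I P3=I  mem[L1]=45
24. P2: store L0 := 22  bus=[BusUpgr,Flush]  L0: P0=I P1=I P2=M P3=I  mem[L0]=9
25. P1: store L1 := 80  bus=[BusUpgr]  L1: P0=I P1=M P2=I P3=I  mem[L1]=45
26. P3: store L1 := 21  bus=[BusRdX,Flush]  L1: P0=I P1=I P2=I P3=M  mem[L1]=80

invalidations = 5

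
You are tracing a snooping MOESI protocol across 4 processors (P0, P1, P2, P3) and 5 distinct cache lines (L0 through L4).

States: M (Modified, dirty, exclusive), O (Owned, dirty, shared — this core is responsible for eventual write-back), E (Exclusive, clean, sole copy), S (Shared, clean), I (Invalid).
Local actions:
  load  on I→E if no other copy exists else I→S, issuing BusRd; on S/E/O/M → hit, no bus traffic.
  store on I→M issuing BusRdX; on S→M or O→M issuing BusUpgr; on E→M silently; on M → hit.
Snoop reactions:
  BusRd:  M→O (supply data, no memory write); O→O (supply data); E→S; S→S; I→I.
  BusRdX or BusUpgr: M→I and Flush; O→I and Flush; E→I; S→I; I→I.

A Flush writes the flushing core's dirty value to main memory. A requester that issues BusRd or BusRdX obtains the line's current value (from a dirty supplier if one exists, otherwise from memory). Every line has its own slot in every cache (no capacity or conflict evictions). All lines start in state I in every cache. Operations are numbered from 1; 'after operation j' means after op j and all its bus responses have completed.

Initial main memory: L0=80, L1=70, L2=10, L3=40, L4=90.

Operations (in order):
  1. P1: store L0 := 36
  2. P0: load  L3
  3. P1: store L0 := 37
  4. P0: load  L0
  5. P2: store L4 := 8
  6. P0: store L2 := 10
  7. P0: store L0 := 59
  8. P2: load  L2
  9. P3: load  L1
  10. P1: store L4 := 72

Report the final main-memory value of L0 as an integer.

1. P1: store L0 := 36  bus=[BusRdX]  L0: P0=I P1=M P2=I P3=I  mem[L0]=80
2. P0: load  L3  bus=[BusRd]  L3: P0=E P1=I P2=I P3=I  mem[L3]=40
3. P1: store L0 := 37  bus=[-]  L0: P0=I P1=M P2=I P3=I  mem[L0]=80
4. P0: load  L0  bus=[BusRd]  L0: P0=S P1=O P2=I P3=I  mem[L0]=80
5. P2: store L4 := 8  bus=[BusRdX]  L4: P0=I P1=I P2=M P3=I  mem[L4]=90
6. P0: store L2 := 10  bus=[BusRdX]  L2: P0=M P1=I P2=I P3=I  mem[L2]=10
7. P0: store L0 := 59  bus=[BusUpgr,Flush]  L0: P0=M P1=I P2=I P3=I  mem[L0]=37
8. P2: load  L2  bus=[BusRd]  L2: P0=O P1=I P2=S P3=I  mem[L2]=10
9. P3: load  L1  bus=[BusRd]  L1: P0=I P1=I P2=I P3=E  mem[L1]=70
10. P1: store L4 := 72  bus=[BusRdX,Flush]  L4: P0=I P1=M P2=I P3=I  mem[L4]=8

memory[L0] = 37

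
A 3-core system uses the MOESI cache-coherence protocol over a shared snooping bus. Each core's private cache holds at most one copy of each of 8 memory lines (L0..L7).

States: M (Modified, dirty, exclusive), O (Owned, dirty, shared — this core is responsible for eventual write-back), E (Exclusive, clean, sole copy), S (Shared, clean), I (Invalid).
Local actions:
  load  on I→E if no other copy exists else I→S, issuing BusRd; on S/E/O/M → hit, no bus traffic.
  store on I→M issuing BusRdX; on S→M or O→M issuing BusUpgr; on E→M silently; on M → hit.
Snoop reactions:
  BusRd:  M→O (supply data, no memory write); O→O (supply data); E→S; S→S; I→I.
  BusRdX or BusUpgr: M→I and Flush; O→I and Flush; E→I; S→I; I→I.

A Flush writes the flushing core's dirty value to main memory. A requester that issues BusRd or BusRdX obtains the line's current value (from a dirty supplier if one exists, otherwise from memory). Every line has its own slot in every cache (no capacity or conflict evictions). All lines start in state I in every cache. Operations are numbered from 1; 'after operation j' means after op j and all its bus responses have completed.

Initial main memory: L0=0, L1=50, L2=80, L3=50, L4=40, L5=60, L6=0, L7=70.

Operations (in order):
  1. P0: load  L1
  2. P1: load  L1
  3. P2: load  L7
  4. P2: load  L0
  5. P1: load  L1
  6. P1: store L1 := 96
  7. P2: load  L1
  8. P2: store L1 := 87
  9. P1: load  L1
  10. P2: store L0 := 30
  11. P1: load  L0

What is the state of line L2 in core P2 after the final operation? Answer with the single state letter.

state = I

[1] P0: load  L1 | P0:E(50), P1:I, P2:I | bus: BusRd
[2] P1: load  L1 | P0:S(50), P1:S(50), P2:I | bus: BusRd
[3] P2: load  L7 | P0:I, P1:I, P2:E(70) | bus: BusRd
[4] P2: load  L0 | P0:I, P1:I, P2:E(0) | bus: BusRd
[5] P1: load  L1 | P0:S(50), P1:S(50), P2:I | bus: none
[6] P1: store L1 := 96 | P0:I, P1:M(96), P2:I | bus: BusUpgr
[7] P2: load  L1 | P0:I, P1:O(96), P2:S(96) | bus: BusRd
[8] P2: store L1 := 87 | P0:I, P1:I, P2:M(87) | bus: BusUpgr,Flush
[9] P1: load  L1 | P0:I, P1:S(87), P2:O(87) | bus: BusRd
[10] P2: store L0 := 30 | P0:I, P1:I, P2:M(30) | bus: none
[11] P1: load  L0 | P0:I, P1:S(30), P2:O(30) | bus: BusRd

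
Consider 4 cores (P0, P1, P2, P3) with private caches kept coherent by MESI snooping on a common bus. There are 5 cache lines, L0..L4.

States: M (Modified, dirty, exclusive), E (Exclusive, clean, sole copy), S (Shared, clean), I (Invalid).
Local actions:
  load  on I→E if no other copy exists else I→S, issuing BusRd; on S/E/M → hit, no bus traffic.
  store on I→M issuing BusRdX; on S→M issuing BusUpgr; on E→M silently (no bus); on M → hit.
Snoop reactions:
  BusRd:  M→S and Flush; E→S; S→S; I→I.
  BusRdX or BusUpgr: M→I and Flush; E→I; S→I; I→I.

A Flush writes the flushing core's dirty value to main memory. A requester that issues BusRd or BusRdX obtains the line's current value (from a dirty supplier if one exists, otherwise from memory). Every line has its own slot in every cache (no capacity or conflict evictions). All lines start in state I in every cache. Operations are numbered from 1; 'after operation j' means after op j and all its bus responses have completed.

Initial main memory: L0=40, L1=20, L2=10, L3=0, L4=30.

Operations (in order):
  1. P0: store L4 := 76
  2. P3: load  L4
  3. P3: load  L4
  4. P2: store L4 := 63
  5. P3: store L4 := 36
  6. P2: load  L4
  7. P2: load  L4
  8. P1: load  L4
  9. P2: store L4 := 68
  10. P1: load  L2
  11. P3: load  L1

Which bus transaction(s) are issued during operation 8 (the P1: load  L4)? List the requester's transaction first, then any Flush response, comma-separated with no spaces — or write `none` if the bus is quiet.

step 1: P0: store L4 := 76  ⟶  MIII  (L4)  txn=BusRdX  M[L4]=30
step 2: P3: load  L4  ⟶  SIIS  (L4)  txn=BusRd+Flush  M[L4]=76
step 3: P3: load  L4  ⟶  SIIS  (L4)  txn=∅  M[L4]=76
step 4: P2: store L4 := 63  ⟶  IIMI  (L4)  txn=BusRdX  M[L4]=76
step 5: P3: store L4 := 36  ⟶  IIIM  (L4)  txn=BusRdX+Flush  M[L4]=63
step 6: P2: load  L4  ⟶  IISS  (L4)  txn=BusRd+Flush  M[L4]=36
step 7: P2: load  L4  ⟶  IISS  (L4)  txn=∅  M[L4]=36
step 8: P1: load  L4  ⟶  ISSS  (L4)  txn=BusRd  M[L4]=36
step 9: P2: store L4 := 68  ⟶  IIMI  (L4)  txn=BusUpgr  M[L4]=36
step 10: P1: load  L2  ⟶  IEII  (L2)  txn=BusRd  M[L2]=10
step 11: P3: load  L1  ⟶  IIIE  (L1)  txn=BusRd  M[L1]=20

bus = BusRd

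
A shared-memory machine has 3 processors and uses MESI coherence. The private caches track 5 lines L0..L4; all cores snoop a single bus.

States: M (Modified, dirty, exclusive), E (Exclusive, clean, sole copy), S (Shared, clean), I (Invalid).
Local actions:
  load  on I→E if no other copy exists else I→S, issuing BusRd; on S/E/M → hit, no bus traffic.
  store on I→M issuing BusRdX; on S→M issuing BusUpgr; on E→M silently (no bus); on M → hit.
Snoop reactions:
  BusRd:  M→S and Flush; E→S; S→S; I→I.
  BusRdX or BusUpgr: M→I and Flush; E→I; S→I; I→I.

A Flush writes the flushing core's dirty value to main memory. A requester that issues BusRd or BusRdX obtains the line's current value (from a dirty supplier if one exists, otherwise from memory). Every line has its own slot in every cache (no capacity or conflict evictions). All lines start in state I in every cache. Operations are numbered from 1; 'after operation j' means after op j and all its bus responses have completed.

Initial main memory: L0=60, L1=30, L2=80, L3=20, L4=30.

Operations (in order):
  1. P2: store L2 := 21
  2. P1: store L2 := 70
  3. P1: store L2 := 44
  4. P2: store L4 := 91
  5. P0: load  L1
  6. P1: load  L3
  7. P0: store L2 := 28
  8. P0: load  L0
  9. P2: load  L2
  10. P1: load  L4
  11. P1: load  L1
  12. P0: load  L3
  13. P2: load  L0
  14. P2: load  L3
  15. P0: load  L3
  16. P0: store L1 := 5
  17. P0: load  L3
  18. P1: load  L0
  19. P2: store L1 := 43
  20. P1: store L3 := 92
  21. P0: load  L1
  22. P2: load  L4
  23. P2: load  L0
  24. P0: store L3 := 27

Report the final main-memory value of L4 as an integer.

memory[L4] = 91

[1] P2: store L2 := 21 | P0:I, P1:I, P2:M(21) | bus: BusRdX
[2] P1: store L2 := 70 | P0:I, P1:M(70), P2:I | bus: BusRdX,Flush
[3] P1: store L2 := 44 | P0:I, P1:M(44), P2:I | bus: none
[4] P2: store L4 := 91 | P0:I, P1:I, P2:M(91) | bus: BusRdX
[5] P0: load  L1 | P0:E(30), P1:I, P2:I | bus: BusRd
[6] P1: load  L3 | P0:I, P1:E(20), P2:I | bus: BusRd
[7] P0: store L2 := 28 | P0:M(28), P1:I, P2:I | bus: BusRdX,Flush
[8] P0: load  L0 | P0:E(60), P1:I, P2:I | bus: BusRd
[9] P2: load  L2 | P0:S(28), P1:I, P2:S(28) | bus: BusRd,Flush
[10] P1: load  L4 | P0:I, P1:S(91), P2:S(91) | bus: BusRd,Flush
[11] P1: load  L1 | P0:S(30), P1:S(30), P2:I | bus: BusRd
[12] P0: load  L3 | P0:S(20), P1:S(20), P2:I | bus: BusRd
[13] P2: load  L0 | P0:S(60), P1:I, P2:S(60) | bus: BusRd
[14] P2: load  L3 | P0:S(20), P1:S(20), P2:S(20) | bus: BusRd
[15] P0: load  L3 | P0:S(20), P1:S(20), P2:S(20) | bus: none
[16] P0: store L1 := 5 | P0:M(5), P1:I, P2:I | bus: BusUpgr
[17] P0: load  L3 | P0:S(20), P1:S(20), P2:S(20) | bus: none
[18] P1: load  L0 | P0:S(60), P1:S(60), P2:S(60) | bus: BusRd
[19] P2: store L1 := 43 | P0:I, P1:I, P2:M(43) | bus: BusRdX,Flush
[20] P1: store L3 := 92 | P0:I, P1:M(92), P2:I | bus: BusUpgr
[21] P0: load  L1 | P0:S(43), P1:I, P2:S(43) | bus: BusRd,Flush
[22] P2: load  L4 | P0:I, P1:S(91), P2:S(91) | bus: none
[23] P2: load  L0 | P0:S(60), P1:S(60), P2:S(60) | bus: none
[24] P0: store L3 := 27 | P0:M(27), P1:I, P2:I | bus: BusRdX,Flush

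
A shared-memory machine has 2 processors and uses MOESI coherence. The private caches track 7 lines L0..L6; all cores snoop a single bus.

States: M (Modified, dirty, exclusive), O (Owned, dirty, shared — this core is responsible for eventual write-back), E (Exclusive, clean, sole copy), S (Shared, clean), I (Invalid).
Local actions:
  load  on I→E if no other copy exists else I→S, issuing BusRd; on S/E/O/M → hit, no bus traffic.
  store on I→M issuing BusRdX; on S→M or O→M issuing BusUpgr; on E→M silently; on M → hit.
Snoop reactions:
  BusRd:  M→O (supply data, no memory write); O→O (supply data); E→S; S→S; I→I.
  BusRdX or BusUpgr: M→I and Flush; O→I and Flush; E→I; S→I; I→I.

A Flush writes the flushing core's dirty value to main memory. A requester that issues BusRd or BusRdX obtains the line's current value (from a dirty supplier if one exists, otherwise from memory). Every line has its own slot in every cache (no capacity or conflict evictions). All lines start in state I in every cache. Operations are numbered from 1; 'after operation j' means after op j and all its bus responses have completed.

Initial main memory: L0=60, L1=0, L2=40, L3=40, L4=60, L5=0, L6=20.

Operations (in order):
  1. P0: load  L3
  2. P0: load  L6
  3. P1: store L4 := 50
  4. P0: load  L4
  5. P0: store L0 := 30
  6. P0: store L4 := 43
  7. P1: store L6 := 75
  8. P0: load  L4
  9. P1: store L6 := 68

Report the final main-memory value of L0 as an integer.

1. P0: load  L3  bus=[BusRd]  L3: P0=E P1=I  mem[L3]=40
2. P0: load  L6  bus=[BusRd]  L6: P0=E P1=I  mem[L6]=20
3. P1: store L4 := 50  bus=[BusRdX]  L4: P0=I P1=M  mem[L4]=60
4. P0: load  L4  bus=[BusRd]  L4: P0=S P1=O  mem[L4]=60
5. P0: store L0 := 30  bus=[BusRdX]  L0: P0=M P1=I  mem[L0]=60
6. P0: store L4 := 43  bus=[BusUpgr,Flush]  L4: P0=M P1=I  mem[L4]=50
7. P1: store L6 := 75  bus=[BusRdX]  L6: P0=I P1=M  mem[L6]=20
8. P0: load  L4  bus=[-]  L4: P0=M P1=I  mem[L4]=50
9. P1: store L6 := 68  bus=[-]  L6: P0=I P1=M  mem[L6]=20

memory[L0] = 60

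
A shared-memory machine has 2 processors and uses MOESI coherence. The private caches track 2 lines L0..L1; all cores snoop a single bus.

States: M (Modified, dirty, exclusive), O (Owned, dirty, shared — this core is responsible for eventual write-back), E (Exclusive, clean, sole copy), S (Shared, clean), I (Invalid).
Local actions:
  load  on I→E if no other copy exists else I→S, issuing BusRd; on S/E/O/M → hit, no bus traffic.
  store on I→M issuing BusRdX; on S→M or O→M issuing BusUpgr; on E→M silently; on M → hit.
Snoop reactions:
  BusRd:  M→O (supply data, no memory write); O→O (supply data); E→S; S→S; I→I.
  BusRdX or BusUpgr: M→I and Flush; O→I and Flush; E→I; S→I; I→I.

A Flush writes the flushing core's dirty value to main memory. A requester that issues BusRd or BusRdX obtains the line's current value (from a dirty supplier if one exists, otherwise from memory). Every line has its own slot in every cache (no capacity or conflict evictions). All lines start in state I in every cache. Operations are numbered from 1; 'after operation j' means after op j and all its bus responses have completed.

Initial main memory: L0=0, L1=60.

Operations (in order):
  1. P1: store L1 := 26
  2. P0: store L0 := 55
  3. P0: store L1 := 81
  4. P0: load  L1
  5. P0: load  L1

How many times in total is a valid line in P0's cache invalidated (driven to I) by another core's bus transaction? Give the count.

invalidations = 0

[1] P1: store L1 := 26 | P0:I, P1:M(26) | bus: BusRdX
[2] P0: store L0 := 55 | P0:M(55), P1:I | bus: BusRdX
[3] P0: store L1 := 81 | P0:M(81), P1:I | bus: BusRdX,Flush
[4] P0: load  L1 | P0:M(81), P1:I | bus: none
[5] P0: load  L1 | P0:M(81), P1:I | bus: none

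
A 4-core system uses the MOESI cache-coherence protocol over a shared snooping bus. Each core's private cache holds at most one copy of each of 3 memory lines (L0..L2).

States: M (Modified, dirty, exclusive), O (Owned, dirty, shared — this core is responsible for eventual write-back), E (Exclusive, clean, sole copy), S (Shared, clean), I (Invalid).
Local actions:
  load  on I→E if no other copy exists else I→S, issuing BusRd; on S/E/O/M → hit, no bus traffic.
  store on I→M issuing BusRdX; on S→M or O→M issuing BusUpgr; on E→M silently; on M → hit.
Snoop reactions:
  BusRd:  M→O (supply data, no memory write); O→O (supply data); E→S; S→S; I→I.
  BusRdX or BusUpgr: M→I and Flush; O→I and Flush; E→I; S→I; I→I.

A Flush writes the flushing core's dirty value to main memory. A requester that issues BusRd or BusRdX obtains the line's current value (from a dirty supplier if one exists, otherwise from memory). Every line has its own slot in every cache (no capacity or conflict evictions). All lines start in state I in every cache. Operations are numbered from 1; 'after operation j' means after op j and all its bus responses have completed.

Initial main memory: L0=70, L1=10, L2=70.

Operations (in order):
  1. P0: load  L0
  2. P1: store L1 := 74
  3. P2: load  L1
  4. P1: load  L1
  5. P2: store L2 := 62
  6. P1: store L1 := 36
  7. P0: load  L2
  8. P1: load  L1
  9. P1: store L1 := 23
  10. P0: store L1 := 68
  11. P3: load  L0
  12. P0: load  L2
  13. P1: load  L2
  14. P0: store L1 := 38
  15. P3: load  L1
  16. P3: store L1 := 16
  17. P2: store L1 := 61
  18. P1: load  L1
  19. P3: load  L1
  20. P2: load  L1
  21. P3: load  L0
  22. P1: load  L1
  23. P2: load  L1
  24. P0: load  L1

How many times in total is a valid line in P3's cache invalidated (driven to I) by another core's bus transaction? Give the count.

invalidations = 1

step 1: P0: load  L0  ⟶  EIII  (L0)  txn=BusRd  M[L0]=70
step 2: P1: store L1 := 74  ⟶  IMII  (L1)  txn=BusRdX  M[L1]=10
step 3: P2: load  L1  ⟶  IOSI  (L1)  txn=BusRd  M[L1]=10
step 4: P1: load  L1  ⟶  IOSI  (L1)  txn=∅  M[L1]=10
step 5: P2: store L2 := 62  ⟶  IIMI  (L2)  txn=BusRdX  M[L2]=70
step 6: P1: store L1 := 36  ⟶  IMII  (L1)  txn=BusUpgr  M[L1]=10
step 7: P0: load  L2  ⟶  SIOI  (L2)  txn=BusRd  M[L2]=70
step 8: P1: load  L1  ⟶  IMII  (L1)  txn=∅  M[L1]=10
step 9: P1: store L1 := 23  ⟶  IMII  (L1)  txn=∅  M[L1]=10
step 10: P0: store L1 := 68  ⟶  MIII  (L1)  txn=BusRdX+Flush  M[L1]=23
step 11: P3: load  L0  ⟶  SIIS  (L0)  txn=BusRd  M[L0]=70
step 12: P0: load  L2  ⟶  SIOI  (L2)  txn=∅  M[L2]=70
step 13: P1: load  L2  ⟶  SSOI  (L2)  txn=BusRd  M[L2]=70
step 14: P0: store L1 := 38  ⟶  MIII  (L1)  txn=∅  M[L1]=23
step 15: P3: load  L1  ⟶  OIIS  (L1)  txn=BusRd  M[L1]=23
step 16: P3: store L1 := 16  ⟶  IIIM  (L1)  txn=BusUpgr+Flush  M[L1]=38
step 17: P2: store L1 := 61  ⟶  IIMI  (L1)  txn=BusRdX+Flush  M[L1]=16
step 18: P1: load  L1  ⟶  ISOI  (L1)  txn=BusRd  M[L1]=16
step 19: P3: load  L1  ⟶  ISOS  (L1)  txn=BusRd  M[L1]=16
step 20: P2: load  L1  ⟶  ISOS  (L1)  txn=∅  M[L1]=16
step 21: P3: load  L0  ⟶  SIIS  (L0)  txn=∅  M[L0]=70
step 22: P1: load  L1  ⟶  ISOS  (L1)  txn=∅  M[L1]=16
step 23: P2: load  L1  ⟶  ISOS  (L1)  txn=∅  M[L1]=16
step 24: P0: load  L1  ⟶  SSOS  (L1)  txn=BusRd  M[L1]=16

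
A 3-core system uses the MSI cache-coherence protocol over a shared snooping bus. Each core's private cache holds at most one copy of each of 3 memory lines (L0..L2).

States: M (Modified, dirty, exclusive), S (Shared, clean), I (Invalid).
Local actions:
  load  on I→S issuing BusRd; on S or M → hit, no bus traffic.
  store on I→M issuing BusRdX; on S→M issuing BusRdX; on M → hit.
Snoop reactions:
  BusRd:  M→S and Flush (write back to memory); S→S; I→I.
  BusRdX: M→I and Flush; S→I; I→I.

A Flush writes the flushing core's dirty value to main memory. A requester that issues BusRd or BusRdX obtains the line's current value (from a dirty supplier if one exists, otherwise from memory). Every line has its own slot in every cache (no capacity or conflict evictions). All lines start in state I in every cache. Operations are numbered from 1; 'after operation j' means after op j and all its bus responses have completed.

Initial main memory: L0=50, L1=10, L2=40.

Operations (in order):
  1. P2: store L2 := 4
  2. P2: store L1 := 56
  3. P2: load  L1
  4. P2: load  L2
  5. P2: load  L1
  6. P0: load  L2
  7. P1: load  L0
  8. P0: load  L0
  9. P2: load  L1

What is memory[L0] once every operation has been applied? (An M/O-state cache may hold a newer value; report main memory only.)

1. P2: store L2 := 4  bus=[BusRdX]  L2: P0=I P1=I P2=M  mem[L2]=40
2. P2: store L1 := 56  bus=[BusRdX]  L1: P0=I P1=I P2=M  mem[L1]=10
3. P2: load  L1  bus=[-]  L1: P0=I P1=I P2=M  mem[L1]=10
4. P2: load  L2  bus=[-]  L2: P0=I P1=I P2=M  mem[L2]=40
5. P2: load  L1  bus=[-]  L1: P0=I P1=I P2=M  mem[L1]=10
6. P0: load  L2  bus=[BusRd,Flush]  L2: P0=S P1=I P2=S  mem[L2]=4
7. P1: load  L0  bus=[BusRd]  L0: P0=I P1=S P2=I  mem[L0]=50
8. P0: load  L0  bus=[BusRd]  L0: P0=S P1=S P2=I  mem[L0]=50
9. P2: load  L1  bus=[-]  L1: P0=I P1=I P2=M  mem[L1]=10

memory[L0] = 50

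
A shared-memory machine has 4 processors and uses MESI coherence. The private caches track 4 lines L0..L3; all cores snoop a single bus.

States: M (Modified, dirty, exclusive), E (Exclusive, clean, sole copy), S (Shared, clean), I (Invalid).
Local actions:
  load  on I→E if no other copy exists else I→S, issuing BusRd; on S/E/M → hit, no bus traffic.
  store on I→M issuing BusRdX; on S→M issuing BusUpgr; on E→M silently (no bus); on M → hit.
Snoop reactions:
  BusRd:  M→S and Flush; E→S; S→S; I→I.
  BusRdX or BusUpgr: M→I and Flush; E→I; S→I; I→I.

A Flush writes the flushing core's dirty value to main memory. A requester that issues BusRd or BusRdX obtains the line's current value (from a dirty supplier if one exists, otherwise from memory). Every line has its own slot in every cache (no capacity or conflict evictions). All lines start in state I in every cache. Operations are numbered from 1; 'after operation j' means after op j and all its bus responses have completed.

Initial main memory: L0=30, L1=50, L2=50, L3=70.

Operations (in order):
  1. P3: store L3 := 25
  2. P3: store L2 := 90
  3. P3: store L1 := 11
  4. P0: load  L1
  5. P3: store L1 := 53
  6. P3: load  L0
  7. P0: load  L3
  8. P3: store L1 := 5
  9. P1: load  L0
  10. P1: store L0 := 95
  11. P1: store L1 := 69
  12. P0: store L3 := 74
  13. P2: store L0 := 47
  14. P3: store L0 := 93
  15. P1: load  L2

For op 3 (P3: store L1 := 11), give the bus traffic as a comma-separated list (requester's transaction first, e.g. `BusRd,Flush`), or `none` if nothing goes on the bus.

bus = BusRdX

  op1 P3: store L3 := 25 → I/I/I/M on L3; bus BusRdX; mem=70
  op2 P3: store L2 := 90 → I/I/I/M on L2; bus BusRdX; mem=50
  op3 P3: store L1 := 11 → I/I/I/M on L1; bus BusRdX; mem=50
  op4 P0: load  L1 → S/I/I/S on L1; bus BusRd Flush; mem=11
  op5 P3: store L1 := 53 → I/I/I/M on L1; bus BusUpgr; mem=11
  op6 P3: load  L0 → I/I/I/E on L0; bus BusRd; mem=30
  op7 P0: load  L3 → S/I/I/S on L3; bus BusRd Flush; mem=25
  op8 P3: store L1 := 5 → I/I/I/M on L1; bus (none); mem=11
  op9 P1: load  L0 → I/S/I/S on L0; bus BusRd; mem=30
  op10 P1: store L0 := 95 → I/M/I/I on L0; bus BusUpgr; mem=30
  op11 P1: store L1 := 69 → I/M/I/I on L1; bus BusRdX Flush; mem=5
  op12 P0: store L3 := 74 → M/I/I/I on L3; bus BusUpgr; mem=25
  op13 P2: store L0 := 47 → I/I/M/I on L0; bus BusRdX Flush; mem=95
  op14 P3: store L0 := 93 → I/I/I/M on L0; bus BusRdX Flush; mem=47
  op15 P1: load  L2 → I/S/I/S on L2; bus BusRd Flush; mem=90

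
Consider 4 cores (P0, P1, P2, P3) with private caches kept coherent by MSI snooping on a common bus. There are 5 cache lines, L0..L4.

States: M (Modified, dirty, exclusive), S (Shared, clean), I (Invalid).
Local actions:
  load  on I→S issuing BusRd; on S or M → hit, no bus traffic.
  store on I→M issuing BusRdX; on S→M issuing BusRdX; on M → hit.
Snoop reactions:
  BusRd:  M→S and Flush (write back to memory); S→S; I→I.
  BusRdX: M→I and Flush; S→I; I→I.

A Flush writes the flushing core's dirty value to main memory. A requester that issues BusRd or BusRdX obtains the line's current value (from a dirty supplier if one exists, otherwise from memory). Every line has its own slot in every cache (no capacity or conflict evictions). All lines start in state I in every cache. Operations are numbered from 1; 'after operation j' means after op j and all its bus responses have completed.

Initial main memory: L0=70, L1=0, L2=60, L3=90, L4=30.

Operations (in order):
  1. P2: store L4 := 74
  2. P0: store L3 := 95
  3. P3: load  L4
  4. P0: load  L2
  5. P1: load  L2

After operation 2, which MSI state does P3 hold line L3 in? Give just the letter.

step 1: P2: store L4 := 74  ⟶  IIMI  (L4)  txn=BusRdX  M[L4]=30
step 2: P0: store L3 := 95  ⟶  MIII  (L3)  txn=BusRdX  M[L3]=90
step 3: P3: load  L4  ⟶  IISS  (L4)  txn=BusRd+Flush  M[L4]=74
step 4: P0: load  L2  ⟶  SIII  (L2)  txn=BusRd  M[L2]=60
step 5: P1: load  L2  ⟶  SSII  (L2)  txn=BusRd  M[L2]=60

state = I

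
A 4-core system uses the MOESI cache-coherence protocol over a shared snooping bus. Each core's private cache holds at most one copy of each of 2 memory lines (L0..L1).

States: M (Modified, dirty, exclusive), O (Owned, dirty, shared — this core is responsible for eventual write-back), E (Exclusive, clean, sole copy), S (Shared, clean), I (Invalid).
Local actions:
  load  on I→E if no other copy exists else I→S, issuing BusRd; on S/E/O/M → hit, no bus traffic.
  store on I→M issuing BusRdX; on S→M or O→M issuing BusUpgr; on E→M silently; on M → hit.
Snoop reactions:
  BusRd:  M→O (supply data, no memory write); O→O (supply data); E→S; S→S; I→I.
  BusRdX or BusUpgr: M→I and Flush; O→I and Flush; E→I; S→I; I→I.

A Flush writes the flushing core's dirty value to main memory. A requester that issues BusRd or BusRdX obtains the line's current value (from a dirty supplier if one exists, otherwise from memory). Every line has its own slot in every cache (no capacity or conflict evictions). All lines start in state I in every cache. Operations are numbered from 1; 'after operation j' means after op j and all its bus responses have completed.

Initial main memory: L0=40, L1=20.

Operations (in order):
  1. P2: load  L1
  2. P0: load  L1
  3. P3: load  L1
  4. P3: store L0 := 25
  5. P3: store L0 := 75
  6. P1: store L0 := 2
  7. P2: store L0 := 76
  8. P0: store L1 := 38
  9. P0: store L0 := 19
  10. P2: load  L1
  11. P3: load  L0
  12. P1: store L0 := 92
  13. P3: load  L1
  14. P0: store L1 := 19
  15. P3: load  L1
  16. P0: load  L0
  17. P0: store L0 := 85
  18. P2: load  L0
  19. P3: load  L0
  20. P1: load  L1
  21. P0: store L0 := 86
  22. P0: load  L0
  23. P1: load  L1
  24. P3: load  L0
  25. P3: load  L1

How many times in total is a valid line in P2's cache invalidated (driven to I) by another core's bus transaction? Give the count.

1. P2: load  L1  bus=[BusRd]  L1: P0=I P1=I P2=E P3=I  mem[L1]=20
2. P0: load  L1  bus=[BusRd]  L1: P0=S P1=I P2=S P3=I  mem[L1]=20
3. P3: load  L1  bus=[BusRd]  L1: P0=S P1=I P2=S P3=S  mem[L1]=20
4. P3: store L0 := 25  bus=[BusRdX]  L0: P0=I P1=I P2=I P3=M  mem[L0]=40
5. P3: store L0 := 75  bus=[-]  L0: P0=I P1=I P2=I P3=M  mem[L0]=40
6. P1: store L0 := 2  bus=[BusRdX,Flush]  L0: P0=I P1=M P2=I P3=I  mem[L0]=75
7. P2: store L0 := 76  bus=[BusRdX,Flush]  L0: P0=I P1=I P2=M P3=I  mem[L0]=2
8. P0: store L1 := 38  bus=[BusUpgr]  L1: P0=M P1=I P2=I P3=I  mem[L1]=20
9. P0: store L0 := 19  bus=[BusRdX,Flush]  L0: P0=M P1=I P2=I P3=I  mem[L0]=76
10. P2: load  L1  bus=[BusRd]  L1: P0=O P1=I P2=S P3=I  mem[L1]=20
11. P3: load  L0  bus=[BusRd]  L0: P0=O P1=I P2=I P3=S  mem[L0]=76
12. P1: store L0 := 92  bus=[BusRdX,Flush]  L0: P0=I P1=M P2=I P3=I  mem[L0]=19
13. P3: load  L1  bus=[BusRd]  L1: P0=O P1=I P2=S P3=S  mem[L1]=20
14. P0: store L1 := 19  bus=[BusUpgr]  L1: P0=M P1=I P2=I P3=I  mem[L1]=20
15. P3: load  L1  bus=[BusRd]  L1: P0=O P1=I P2=I P3=S  mem[L1]=20
16. P0: load  L0  bus=[BusRd]  L0: P0=S P1=O P2=I P3=I  mem[L0]=19
17. P0: store L0 := 85  bus=[BusUpgr,Flush]  L0: P0=M P1=I P2=I P3=I  mem[L0]=92
18. P2: load  L0  bus=[BusRd]  L0: P0=O P1=I P2=S P3=I  mem[L0]=92
19. P3: load  L0  bus=[BusRd]  L0: P0=O P1=I P2=S P3=S  mem[L0]=92
20. P1: load  L1  bus=[BusRd]  L1: P0=O P1=S P2=I P3=S  mem[L1]=20
21. P0: store L0 := 86  bus=[BusUpgr]  L0: P0=M P1=I P2=I P3=I  mem[L0]=92
22. P0: load  L0  bus=[-]  L0: P0=M P1=I P2=I P3=I  mem[L0]=92
23. P1: load  L1  bus=[-]  L1: P0=O P1=S P2=I P3=S  mem[L1]=20
24. P3: load  L0  bus=[BusRd]  L0: P0=O P1=I P2=I P3=S  mem[L0]=92
25. P3: load  L1  bus=[-]  L1: P0=O P1=S P2=I P3=S  mem[L1]=20

invalidations = 4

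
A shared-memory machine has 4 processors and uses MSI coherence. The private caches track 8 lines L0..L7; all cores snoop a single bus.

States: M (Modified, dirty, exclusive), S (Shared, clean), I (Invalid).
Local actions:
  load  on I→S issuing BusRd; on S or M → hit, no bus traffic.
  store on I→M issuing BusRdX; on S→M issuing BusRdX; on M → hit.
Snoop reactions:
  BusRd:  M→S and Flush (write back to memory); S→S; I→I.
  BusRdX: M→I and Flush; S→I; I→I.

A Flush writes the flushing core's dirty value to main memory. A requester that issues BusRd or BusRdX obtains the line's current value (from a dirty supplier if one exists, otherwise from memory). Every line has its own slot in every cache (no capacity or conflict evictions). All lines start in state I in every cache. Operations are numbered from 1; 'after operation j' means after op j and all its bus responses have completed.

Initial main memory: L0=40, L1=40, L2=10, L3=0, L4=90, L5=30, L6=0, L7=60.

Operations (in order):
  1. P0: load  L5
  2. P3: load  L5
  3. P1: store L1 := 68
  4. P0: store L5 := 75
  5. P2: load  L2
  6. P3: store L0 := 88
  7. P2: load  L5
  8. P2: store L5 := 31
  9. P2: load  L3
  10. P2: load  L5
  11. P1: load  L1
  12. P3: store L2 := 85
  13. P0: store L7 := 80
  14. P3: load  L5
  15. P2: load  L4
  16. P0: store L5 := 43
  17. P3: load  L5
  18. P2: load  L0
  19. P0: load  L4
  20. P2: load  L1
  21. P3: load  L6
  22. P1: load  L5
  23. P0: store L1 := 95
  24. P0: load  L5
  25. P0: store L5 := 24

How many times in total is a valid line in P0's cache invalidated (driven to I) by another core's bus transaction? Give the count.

[1] P0: load  L5 | P0:S(30), P1:I, P2:I, P3:I | bus: BusRd
[2] P3: load  L5 | P0:S(30), P1:I, P2:I, P3:S(30) | bus: BusRd
[3] P1: store L1 := 68 | P0:I, P1:M(68), P2:I, P3:I | bus: BusRdX
[4] P0: store L5 := 75 | P0:M(75), P1:I, P2:I, P3:I | bus: BusRdX
[5] P2: load  L2 | P0:I, P1:I, P2:S(10), P3:I | bus: BusRd
[6] P3: store L0 := 88 | P0:I, P1:I, P2:I, P3:M(88) | bus: BusRdX
[7] P2: load  L5 | P0:S(75), P1:I, P2:S(75), P3:I | bus: BusRd,Flush
[8] P2: store L5 := 31 | P0:I, P1:I, P2:M(31), P3:I | bus: BusRdX
[9] P2: load  L3 | P0:I, P1:I, P2:S(0), P3:I | bus: BusRd
[10] P2: load  L5 | P0:I, P1:I, P2:M(31), P3:I | bus: none
[11] P1: load  L1 | P0:I, P1:M(68), P2:I, P3:I | bus: none
[12] P3: store L2 := 85 | P0:I, P1:I, P2:I, P3:M(85) | bus: BusRdX
[13] P0: store L7 := 80 | P0:M(80), P1:I, P2:I, P3:I | bus: BusRdX
[14] P3: load  L5 | P0:I, P1:I, P2:S(31), P3:S(31) | bus: BusRd,Flush
[15] P2: load  L4 | P0:I, P1:I, P2:S(90), P3:I | bus: BusRd
[16] P0: store L5 := 43 | P0:M(43), P1:I, P2:I, P3:I | bus: BusRdX
[17] P3: load  L5 | P0:S(43), P1:I, P2:I, P3:S(43) | bus: BusRd,Flush
[18] P2: load  L0 | P0:I, P1:I, P2:S(88), P3:S(88) | bus: BusRd,Flush
[19] P0: load  L4 | P0:S(90), P1:I, P2:S(90), P3:I | bus: BusRd
[20] P2: load  L1 | P0:I, P1:S(68), P2:S(68), P3:I | bus: BusRd,Flush
[21] P3: load  L6 | P0:I, P1:I, P2:I, P3:S(0) | bus: BusRd
[22] P1: load  L5 | P0:S(43), P1:S(43), P2:I, P3:S(43) | bus: BusRd
[23] P0: store L1 := 95 | P0:M(95), P1:I, P2:I, P3:I | bus: BusRdX
[24] P0: load  L5 | P0:S(43), P1:S(43), P2:I, P3:S(43) | bus: none
[25] P0: store L5 := 24 | P0:M(24), P1:I, P2:I, P3:I | bus: BusRdX

invalidations = 1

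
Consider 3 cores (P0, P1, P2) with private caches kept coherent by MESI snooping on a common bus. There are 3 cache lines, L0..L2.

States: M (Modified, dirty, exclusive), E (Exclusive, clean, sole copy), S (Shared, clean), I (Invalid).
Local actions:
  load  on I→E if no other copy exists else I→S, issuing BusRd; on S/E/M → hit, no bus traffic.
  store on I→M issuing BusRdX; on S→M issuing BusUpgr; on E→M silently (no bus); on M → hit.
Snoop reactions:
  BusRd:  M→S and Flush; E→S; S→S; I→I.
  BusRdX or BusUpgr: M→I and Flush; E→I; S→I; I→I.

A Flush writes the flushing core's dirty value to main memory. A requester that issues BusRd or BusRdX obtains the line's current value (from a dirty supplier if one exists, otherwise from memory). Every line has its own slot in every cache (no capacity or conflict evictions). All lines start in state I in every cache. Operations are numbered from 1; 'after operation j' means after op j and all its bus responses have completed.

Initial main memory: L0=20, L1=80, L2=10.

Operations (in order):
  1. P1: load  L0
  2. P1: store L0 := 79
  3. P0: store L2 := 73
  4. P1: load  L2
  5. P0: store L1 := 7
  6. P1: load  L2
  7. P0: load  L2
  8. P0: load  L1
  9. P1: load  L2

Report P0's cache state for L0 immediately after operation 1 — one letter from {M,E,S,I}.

[1] P1: load  L0 | P0:I, P1:E(20), P2:I | bus: BusRd
[2] P1: store L0 := 79 | P0:I, P1:M(79), P2:I | bus: none
[3] P0: store L2 := 73 | P0:M(73), P1:I, P2:I | bus: BusRdX
[4] P1: load  L2 | P0:S(73), P1:S(73), P2:I | bus: BusRd,Flush
[5] P0: store L1 := 7 | P0:M(7), P1:I, P2:I | bus: BusRdX
[6] P1: load  L2 | P0:S(73), P1:S(73), P2:I | bus: none
[7] P0: load  L2 | P0:S(73), P1:S(73), P2:I | bus: none
[8] P0: load  L1 | P0:M(7), P1:I, P2:I | bus: none
[9] P1: load  L2 | P0:S(73), P1:S(73), P2:I | bus: none

state = I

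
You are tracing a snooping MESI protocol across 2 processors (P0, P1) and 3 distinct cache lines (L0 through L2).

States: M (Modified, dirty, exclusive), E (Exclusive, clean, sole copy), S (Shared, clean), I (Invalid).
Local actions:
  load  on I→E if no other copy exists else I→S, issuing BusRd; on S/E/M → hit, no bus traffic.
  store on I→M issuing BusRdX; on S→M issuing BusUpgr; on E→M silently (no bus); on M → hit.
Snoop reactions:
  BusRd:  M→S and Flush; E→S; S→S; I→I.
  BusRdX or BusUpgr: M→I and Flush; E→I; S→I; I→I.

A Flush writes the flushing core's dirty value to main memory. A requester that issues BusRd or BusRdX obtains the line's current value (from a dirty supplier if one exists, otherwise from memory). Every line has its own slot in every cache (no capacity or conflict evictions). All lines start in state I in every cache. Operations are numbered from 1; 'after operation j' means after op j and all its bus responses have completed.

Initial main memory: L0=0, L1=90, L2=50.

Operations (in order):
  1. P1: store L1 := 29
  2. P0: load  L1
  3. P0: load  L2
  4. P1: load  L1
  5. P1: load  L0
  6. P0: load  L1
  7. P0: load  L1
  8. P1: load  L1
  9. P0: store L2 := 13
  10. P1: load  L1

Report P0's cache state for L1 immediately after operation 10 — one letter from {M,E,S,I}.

[1] P1: store L1 := 29 | P0:I, P1:M(29) | bus: BusRdX
[2] P0: load  L1 | P0:S(29), P1:S(29) | bus: BusRd,Flush
[3] P0: load  L2 | P0:E(50), P1:I | bus: BusRd
[4] P1: load  L1 | P0:S(29), P1:S(29) | bus: none
[5] P1: load  L0 | P0:I, P1:E(0) | bus: BusRd
[6] P0: load  L1 | P0:S(29), P1:S(29) | bus: none
[7] P0: load  L1 | P0:S(29), P1:S(29) | bus: none
[8] P1: load  L1 | P0:S(29), P1:S(29) | bus: none
[9] P0: store L2 := 13 | P0:M(13), P1:I | bus: none
[10] P1: load  L1 | P0:S(29), P1:S(29) | bus: none

state = S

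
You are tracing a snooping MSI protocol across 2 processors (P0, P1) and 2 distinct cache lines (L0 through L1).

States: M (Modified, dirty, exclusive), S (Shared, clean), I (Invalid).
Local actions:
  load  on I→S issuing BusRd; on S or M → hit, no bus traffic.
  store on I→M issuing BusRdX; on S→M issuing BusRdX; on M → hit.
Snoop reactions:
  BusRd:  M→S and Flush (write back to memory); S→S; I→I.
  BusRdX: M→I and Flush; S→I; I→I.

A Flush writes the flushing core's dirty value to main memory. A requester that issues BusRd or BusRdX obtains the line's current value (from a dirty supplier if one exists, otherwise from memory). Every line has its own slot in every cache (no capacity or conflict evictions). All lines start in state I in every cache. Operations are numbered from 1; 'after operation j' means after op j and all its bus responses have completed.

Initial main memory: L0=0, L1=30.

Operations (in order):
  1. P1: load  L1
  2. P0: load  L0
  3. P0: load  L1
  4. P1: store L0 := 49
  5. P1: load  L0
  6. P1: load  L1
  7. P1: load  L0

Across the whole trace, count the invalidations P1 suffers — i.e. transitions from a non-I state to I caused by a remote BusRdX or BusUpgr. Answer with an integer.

1. P1: load  L1  bus=[BusRd]  L1: P0=I P1=S  mem[L1]=30
2. P0: load  L0  bus=[BusRd]  L0: P0=S P1=I  mem[L0]=0
3. P0: load  L1  bus=[BusRd]  L1: P0=S P1=S  mem[L1]=30
4. P1: store L0 := 49  bus=[BusRdX]  L0: P0=I P1=M  mem[L0]=0
5. P1: load  L0  bus=[-]  L0: P0=I P1=M  mem[L0]=0
6. P1: load  L1  bus=[-]  L1: P0=S P1=S  mem[L1]=30
7. P1: load  L0  bus=[-]  L0: P0=I P1=M  mem[L0]=0

invalidations = 0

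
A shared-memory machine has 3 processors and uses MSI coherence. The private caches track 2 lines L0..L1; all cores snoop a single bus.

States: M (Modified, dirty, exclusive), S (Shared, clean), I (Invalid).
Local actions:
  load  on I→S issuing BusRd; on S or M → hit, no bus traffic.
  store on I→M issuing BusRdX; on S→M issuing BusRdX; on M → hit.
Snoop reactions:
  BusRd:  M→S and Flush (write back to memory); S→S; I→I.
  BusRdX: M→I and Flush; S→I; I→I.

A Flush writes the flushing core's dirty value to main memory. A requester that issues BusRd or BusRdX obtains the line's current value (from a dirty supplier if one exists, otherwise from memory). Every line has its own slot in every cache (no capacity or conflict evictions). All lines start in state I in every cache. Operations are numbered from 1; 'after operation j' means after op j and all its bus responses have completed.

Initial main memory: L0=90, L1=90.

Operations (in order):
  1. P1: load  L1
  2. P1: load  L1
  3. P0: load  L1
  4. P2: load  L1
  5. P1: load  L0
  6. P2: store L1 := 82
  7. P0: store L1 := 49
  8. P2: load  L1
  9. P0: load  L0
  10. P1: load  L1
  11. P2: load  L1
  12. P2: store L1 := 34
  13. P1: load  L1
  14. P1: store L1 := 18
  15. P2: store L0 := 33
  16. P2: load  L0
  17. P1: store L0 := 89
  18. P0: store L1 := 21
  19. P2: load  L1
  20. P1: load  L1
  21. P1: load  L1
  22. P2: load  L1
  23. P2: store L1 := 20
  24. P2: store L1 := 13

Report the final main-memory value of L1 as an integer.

memory[L1] = 21

  op1 P1: load  L1 → I/S/I on L1; bus BusRd; mem=90
  op2 P1: load  L1 → I/S/I on L1; bus (none); mem=90
  op3 P0: load  L1 → S/S/I on L1; bus BusRd; mem=90
  op4 P2: load  L1 → S/S/S on L1; bus BusRd; mem=90
  op5 P1: load  L0 → I/S/I on L0; bus BusRd; mem=90
  op6 P2: store L1 := 82 → I/I/M on L1; bus BusRdX; mem=90
  op7 P0: store L1 := 49 → M/I/I on L1; bus BusRdX Flush; mem=82
  op8 P2: load  L1 → S/I/S on L1; bus BusRd Flush; mem=49
  op9 P0: load  L0 → S/S/I on L0; bus BusRd; mem=90
  op10 P1: load  L1 → S/S/S on L1; bus BusRd; mem=49
  op11 P2: load  L1 → S/S/S on L1; bus (none); mem=49
  op12 P2: store L1 := 34 → I/I/M on L1; bus BusRdX; mem=49
  op13 P1: load  L1 → I/S/S on L1; bus BusRd Flush; mem=34
  op14 P1: store L1 := 18 → I/M/I on L1; bus BusRdX; mem=34
  op15 P2: store L0 := 33 → I/I/M on L0; bus BusRdX; mem=90
  op16 P2: load  L0 → I/I/M on L0; bus (none); mem=90
  op17 P1: store L0 := 89 → I/M/I on L0; bus BusRdX Flush; mem=33
  op18 P0: store L1 := 21 → M/I/I on L1; bus BusRdX Flush; mem=18
  op19 P2: load  L1 → S/I/S on L1; bus BusRd Flush; mem=21
  op20 P1: load  L1 → S/S/S on L1; bus BusRd; mem=21
  op21 P1: load  L1 → S/S/S on L1; bus (none); mem=21
  op22 P2: load  L1 → S/S/S on L1; bus (none); mem=21
  op23 P2: store L1 := 20 → I/I/M on L1; bus BusRdX; mem=21
  op24 P2: store L1 := 13 → I/I/M on L1; bus (none); mem=21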